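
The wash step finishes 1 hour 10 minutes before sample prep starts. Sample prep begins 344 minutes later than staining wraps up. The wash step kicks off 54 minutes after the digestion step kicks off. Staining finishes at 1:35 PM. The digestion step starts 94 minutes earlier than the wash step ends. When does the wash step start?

Sample prep starts at 1:35 PM + 344 min = 7:19 PM.
The wash step ends at 7:19 PM − 70 min = 6:09 PM.
The digestion step starts at 6:09 PM − 94 min = 4:35 PM.
The wash step starts at 4:35 PM + 54 min = 5:29 PM.

5:29 PM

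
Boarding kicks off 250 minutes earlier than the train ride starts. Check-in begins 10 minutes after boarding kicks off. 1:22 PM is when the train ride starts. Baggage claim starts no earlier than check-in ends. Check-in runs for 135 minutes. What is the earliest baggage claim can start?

Boarding starts at 1:22 PM − 250 min = 9:12 AM.
Check-in starts at 9:12 AM + 10 min = 9:22 AM.
Check-in ends at 9:22 AM + 135 min = 11:37 AM.
Baggage claim is bounded by check-in, so the earliest it can start is 11:37 AM.

11:37 AM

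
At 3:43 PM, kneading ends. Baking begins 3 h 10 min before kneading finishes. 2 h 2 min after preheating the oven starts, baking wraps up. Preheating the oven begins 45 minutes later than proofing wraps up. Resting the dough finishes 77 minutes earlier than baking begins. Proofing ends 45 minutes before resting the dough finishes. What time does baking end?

1:18 PM

Baking starts at 3:43 PM − 190 min = 12:33 PM.
Resting the dough ends at 12:33 PM − 77 min = 11:16 AM.
Proofing ends at 11:16 AM − 45 min = 10:31 AM.
Preheating the oven starts at 10:31 AM + 45 min = 11:16 AM.
Baking ends at 11:16 AM + 122 min = 1:18 PM.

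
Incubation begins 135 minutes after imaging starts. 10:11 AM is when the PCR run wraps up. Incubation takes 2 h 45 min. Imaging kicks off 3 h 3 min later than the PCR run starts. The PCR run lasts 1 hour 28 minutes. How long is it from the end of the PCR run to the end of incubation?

395 minutes

The PCR run starts at 10:11 AM − 88 min = 8:43 AM.
Imaging starts at 8:43 AM + 183 min = 11:46 AM.
Incubation starts at 11:46 AM + 135 min = 2:01 PM.
Incubation ends at 2:01 PM + 165 min = 4:46 PM.
From 10:11 AM to 4:46 PM is 395 minutes.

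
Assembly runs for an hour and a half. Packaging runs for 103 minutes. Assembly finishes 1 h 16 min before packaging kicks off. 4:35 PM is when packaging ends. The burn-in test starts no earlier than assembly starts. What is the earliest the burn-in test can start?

12:06 PM

Packaging starts at 4:35 PM − 103 min = 2:52 PM.
Assembly ends at 2:52 PM − 76 min = 1:36 PM.
Assembly starts at 1:36 PM − 90 min = 12:06 PM.
The burn-in test is bounded by assembly, so the earliest it can start is 12:06 PM.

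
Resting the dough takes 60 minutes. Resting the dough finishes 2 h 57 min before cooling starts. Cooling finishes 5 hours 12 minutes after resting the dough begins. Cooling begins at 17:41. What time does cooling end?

Resting the dough ends at 17:41 − 177 min = 14:44.
Resting the dough starts at 14:44 − 60 min = 13:44.
Cooling ends at 13:44 + 312 min = 18:56.

18:56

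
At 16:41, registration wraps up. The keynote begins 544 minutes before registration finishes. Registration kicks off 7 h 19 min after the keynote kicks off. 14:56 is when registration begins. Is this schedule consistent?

Yes

The keynote starts at 16:41 − 544 min = 07:37.
Registration starts at 07:37 + 439 min = 14:56.
That matches the stated 14:56, so the schedule is consistent.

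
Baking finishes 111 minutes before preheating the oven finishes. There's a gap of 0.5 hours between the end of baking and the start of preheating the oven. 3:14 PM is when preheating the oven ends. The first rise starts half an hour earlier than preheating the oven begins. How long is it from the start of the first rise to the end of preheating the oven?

1 hour 51 minutes

Baking ends at 3:14 PM − 111 min = 1:23 PM.
Preheating the oven starts at 1:23 PM + 30 min = 1:53 PM.
The first rise starts at 1:53 PM − 30 min = 1:23 PM.
From 1:23 PM to 3:14 PM is 1 hour 51 minutes.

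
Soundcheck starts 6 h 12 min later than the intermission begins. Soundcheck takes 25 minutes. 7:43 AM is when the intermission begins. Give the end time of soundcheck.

Soundcheck starts at 7:43 AM + 372 min = 1:55 PM.
Soundcheck ends at 1:55 PM + 25 min = 2:20 PM.

2:20 PM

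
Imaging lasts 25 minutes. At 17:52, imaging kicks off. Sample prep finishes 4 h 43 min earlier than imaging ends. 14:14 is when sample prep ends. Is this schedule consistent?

No

Imaging ends at 17:52 + 25 min = 18:17.
Sample prep ends at 18:17 − 283 min = 13:34.
But sample prep is also said to end at 14:14 — a 40-minute conflict.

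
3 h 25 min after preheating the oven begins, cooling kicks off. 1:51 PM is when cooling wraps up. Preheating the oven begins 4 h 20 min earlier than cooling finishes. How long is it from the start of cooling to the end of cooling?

Preheating the oven starts at 1:51 PM − 260 min = 9:31 AM.
Cooling starts at 9:31 AM + 205 min = 12:56 PM.
From 12:56 PM to 1:51 PM is 55 minutes.

55 minutes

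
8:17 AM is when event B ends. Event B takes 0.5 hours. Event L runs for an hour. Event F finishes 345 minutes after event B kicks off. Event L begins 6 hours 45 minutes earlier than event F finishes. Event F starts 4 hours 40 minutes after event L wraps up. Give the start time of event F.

Event B starts at 8:17 AM − 30 min = 7:47 AM.
Event F ends at 7:47 AM + 345 min = 1:32 PM.
Event L starts at 1:32 PM − 405 min = 6:47 AM.
Event L ends at 6:47 AM + 60 min = 7:47 AM.
Event F starts at 7:47 AM + 280 min = 12:27 PM.

12:27 PM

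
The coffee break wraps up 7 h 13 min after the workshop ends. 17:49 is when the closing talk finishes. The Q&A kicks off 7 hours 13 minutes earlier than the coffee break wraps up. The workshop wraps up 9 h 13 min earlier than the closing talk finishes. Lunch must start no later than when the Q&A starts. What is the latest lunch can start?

08:36

The workshop ends at 17:49 − 553 min = 08:36.
The coffee break ends at 08:36 + 433 min = 15:49.
The Q&A starts at 15:49 − 433 min = 08:36.
Lunch is bounded by the Q&A, so the latest it can start is 08:36.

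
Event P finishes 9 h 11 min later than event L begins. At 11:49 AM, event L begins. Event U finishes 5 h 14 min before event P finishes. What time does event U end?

3:46 PM

Event P ends at 11:49 AM + 551 min = 9:00 PM.
Event U ends at 9:00 PM − 314 min = 3:46 PM.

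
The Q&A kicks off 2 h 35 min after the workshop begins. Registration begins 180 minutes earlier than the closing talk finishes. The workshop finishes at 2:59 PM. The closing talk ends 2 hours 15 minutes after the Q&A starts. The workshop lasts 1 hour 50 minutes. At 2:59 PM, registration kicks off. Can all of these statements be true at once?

Yes

The workshop starts at 2:59 PM − 110 min = 1:09 PM.
The Q&A starts at 1:09 PM + 155 min = 3:44 PM.
The closing talk ends at 3:44 PM + 135 min = 5:59 PM.
Registration starts at 5:59 PM − 180 min = 2:59 PM.
That matches the stated 2:59 PM, so the schedule is consistent.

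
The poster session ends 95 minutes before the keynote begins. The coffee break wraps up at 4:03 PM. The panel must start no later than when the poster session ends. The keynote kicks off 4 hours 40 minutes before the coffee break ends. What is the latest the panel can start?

The keynote starts at 4:03 PM − 280 min = 11:23 AM.
The poster session ends at 11:23 AM − 95 min = 9:48 AM.
The panel is bounded by the poster session, so the latest it can start is 9:48 AM.

9:48 AM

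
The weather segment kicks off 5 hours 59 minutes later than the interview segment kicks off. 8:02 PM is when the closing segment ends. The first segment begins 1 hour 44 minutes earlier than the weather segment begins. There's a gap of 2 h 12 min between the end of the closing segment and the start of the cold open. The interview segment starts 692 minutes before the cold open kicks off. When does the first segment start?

The cold open starts at 8:02 PM + 132 min = 10:14 PM.
The interview segment starts at 10:14 PM − 692 min = 10:42 AM.
The weather segment starts at 10:42 AM + 359 min = 4:41 PM.
The first segment starts at 4:41 PM − 104 min = 2:57 PM.

2:57 PM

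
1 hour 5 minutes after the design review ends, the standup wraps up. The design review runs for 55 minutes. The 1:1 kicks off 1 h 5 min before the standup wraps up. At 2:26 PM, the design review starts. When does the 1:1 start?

The design review ends at 2:26 PM + 55 min = 3:21 PM.
The standup ends at 3:21 PM + 65 min = 4:26 PM.
The 1:1 starts at 4:26 PM − 65 min = 3:21 PM.

3:21 PM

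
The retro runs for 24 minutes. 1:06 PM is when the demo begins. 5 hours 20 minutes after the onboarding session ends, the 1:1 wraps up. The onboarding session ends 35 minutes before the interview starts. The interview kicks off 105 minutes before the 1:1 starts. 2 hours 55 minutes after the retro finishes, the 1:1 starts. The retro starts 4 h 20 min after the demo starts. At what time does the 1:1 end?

The retro starts at 1:06 PM + 260 min = 5:26 PM.
The retro ends at 5:26 PM + 24 min = 5:50 PM.
The 1:1 starts at 5:50 PM + 175 min = 8:45 PM.
The interview starts at 8:45 PM − 105 min = 7:00 PM.
The onboarding session ends at 7:00 PM − 35 min = 6:25 PM.
The 1:1 ends at 6:25 PM + 320 min = 11:45 PM.

11:45 PM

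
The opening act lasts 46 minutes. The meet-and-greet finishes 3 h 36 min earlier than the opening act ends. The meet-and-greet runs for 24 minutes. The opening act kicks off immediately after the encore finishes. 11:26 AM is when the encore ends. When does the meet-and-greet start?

8:12 AM

The opening act starts at 11:26 AM.
The opening act ends at 11:26 AM + 46 min = 12:12 PM.
The meet-and-greet ends at 12:12 PM − 216 min = 8:36 AM.
The meet-and-greet starts at 8:36 AM − 24 min = 8:12 AM.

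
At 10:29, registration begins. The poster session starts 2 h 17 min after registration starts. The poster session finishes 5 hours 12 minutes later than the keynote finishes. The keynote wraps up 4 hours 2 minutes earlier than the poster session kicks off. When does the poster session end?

13:56

The poster session starts at 10:29 + 137 min = 12:46.
The keynote ends at 12:46 − 242 min = 08:44.
The poster session ends at 08:44 + 312 min = 13:56.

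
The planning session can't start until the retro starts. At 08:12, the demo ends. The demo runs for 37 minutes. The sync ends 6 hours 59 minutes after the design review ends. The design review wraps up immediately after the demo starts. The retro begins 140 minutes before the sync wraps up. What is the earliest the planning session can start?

12:14

The demo starts at 08:12 − 37 min = 07:35.
So the design review ends at 07:35.
The sync ends at 07:35 + 419 min = 14:34.
The retro starts at 14:34 − 140 min = 12:14.
The planning session is bounded by the retro, so the earliest it can start is 12:14.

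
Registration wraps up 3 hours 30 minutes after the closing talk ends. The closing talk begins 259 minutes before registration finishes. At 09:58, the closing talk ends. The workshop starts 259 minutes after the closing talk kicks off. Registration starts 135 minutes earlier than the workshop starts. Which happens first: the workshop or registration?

Registration ends at 09:58 + 210 min = 13:28.
The closing talk starts at 13:28 − 259 min = 09:09.
The workshop starts at 09:09 + 259 min = 13:28.
Registration starts at 13:28 − 135 min = 11:13.
The workshop starts at 13:28 and registration starts at 11:13, so registration is first.

registration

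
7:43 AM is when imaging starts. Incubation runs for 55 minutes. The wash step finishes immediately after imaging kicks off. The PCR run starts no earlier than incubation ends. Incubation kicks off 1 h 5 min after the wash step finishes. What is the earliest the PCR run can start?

9:43 AM

The wash step ends at 7:43 AM.
Incubation starts at 7:43 AM + 65 min = 8:48 AM.
Incubation ends at 8:48 AM + 55 min = 9:43 AM.
The PCR run is bounded by incubation, so the earliest it can start is 9:43 AM.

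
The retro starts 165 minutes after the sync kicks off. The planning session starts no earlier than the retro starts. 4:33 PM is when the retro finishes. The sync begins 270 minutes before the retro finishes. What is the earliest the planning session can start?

The sync starts at 4:33 PM − 270 min = 12:03 PM.
The retro starts at 12:03 PM + 165 min = 2:48 PM.
The planning session is bounded by the retro, so the earliest it can start is 2:48 PM.

2:48 PM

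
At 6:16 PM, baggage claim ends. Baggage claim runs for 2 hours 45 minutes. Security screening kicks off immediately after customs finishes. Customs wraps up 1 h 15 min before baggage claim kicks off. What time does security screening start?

Baggage claim starts at 6:16 PM − 165 min = 3:31 PM.
Customs ends at 3:31 PM − 75 min = 2:16 PM.
So security screening starts at 2:16 PM.

2:16 PM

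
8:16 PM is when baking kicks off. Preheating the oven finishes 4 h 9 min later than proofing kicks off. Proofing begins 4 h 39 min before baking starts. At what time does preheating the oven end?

7:46 PM

Proofing starts at 8:16 PM − 279 min = 3:37 PM.
Preheating the oven ends at 3:37 PM + 249 min = 7:46 PM.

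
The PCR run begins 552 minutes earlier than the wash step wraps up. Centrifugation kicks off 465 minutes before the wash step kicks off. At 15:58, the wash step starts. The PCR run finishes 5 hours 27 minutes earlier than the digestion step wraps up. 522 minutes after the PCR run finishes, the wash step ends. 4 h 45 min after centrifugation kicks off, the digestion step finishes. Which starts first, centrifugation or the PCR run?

the PCR run

Centrifugation starts at 15:58 − 465 min = 08:13.
The digestion step ends at 08:13 + 285 min = 12:58.
The PCR run ends at 12:58 − 327 min = 07:31.
The wash step ends at 07:31 + 522 min = 16:13.
The PCR run starts at 16:13 − 552 min = 07:01.
Centrifugation starts at 08:13 and the PCR run starts at 07:01, so the PCR run is first.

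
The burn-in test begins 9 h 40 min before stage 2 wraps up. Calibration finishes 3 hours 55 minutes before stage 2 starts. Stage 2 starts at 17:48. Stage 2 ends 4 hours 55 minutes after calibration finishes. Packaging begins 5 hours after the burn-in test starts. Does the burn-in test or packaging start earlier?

the burn-in test

Calibration ends at 17:48 − 235 min = 13:53.
Stage 2 ends at 13:53 + 295 min = 18:48.
The burn-in test starts at 18:48 − 580 min = 09:08.
Packaging starts at 09:08 + 300 min = 14:08.
The burn-in test starts at 09:08 and packaging starts at 14:08, so the burn-in test is first.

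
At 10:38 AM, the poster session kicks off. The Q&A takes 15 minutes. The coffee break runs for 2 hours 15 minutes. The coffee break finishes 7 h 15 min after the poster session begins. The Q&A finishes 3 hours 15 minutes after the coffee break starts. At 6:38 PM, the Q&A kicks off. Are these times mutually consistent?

Yes

The coffee break ends at 10:38 AM + 435 min = 5:53 PM.
The coffee break starts at 5:53 PM − 135 min = 3:38 PM.
The Q&A ends at 3:38 PM + 195 min = 6:53 PM.
The Q&A starts at 6:53 PM − 15 min = 6:38 PM.
That matches the stated 6:38 PM, so the schedule is consistent.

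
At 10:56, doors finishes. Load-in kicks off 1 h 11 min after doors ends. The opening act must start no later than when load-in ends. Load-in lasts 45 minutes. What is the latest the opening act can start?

Load-in starts at 10:56 + 71 min = 12:07.
Load-in ends at 12:07 + 45 min = 12:52.
The opening act is bounded by load-in, so the latest it can start is 12:52.

12:52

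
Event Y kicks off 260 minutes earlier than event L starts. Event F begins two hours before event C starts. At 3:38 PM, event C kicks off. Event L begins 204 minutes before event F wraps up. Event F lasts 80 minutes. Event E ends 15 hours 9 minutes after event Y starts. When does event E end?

Event F starts at 3:38 PM − 120 min = 1:38 PM.
Event F ends at 1:38 PM + 80 min = 2:58 PM.
Event L starts at 2:58 PM − 204 min = 11:34 AM.
Event Y starts at 11:34 AM − 260 min = 7:14 AM.
Event E ends at 7:14 AM + 909 min = 10:23 PM.

10:23 PM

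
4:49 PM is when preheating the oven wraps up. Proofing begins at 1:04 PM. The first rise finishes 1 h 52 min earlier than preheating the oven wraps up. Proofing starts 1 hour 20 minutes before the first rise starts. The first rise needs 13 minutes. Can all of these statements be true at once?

The first rise ends at 4:49 PM − 112 min = 2:57 PM.
The first rise starts at 2:57 PM − 13 min = 2:44 PM.
Proofing starts at 2:44 PM − 80 min = 1:24 PM.
But proofing is also said to start at 1:04 PM — a 20-minute conflict.

No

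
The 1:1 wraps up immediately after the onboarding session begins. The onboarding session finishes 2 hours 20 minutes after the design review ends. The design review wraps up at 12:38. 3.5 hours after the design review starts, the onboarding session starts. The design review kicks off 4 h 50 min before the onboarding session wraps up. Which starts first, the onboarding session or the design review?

the design review

The onboarding session ends at 12:38 + 140 min = 14:58.
The design review starts at 14:58 − 290 min = 10:08.
The onboarding session starts at 10:08 + 210 min = 13:38.
The onboarding session starts at 13:38 and the design review starts at 10:08, so the design review is first.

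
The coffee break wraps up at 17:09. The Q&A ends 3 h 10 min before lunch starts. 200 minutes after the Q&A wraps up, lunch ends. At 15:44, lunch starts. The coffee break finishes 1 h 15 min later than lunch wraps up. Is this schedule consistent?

The Q&A ends at 15:44 − 190 min = 12:34.
Lunch ends at 12:34 + 200 min = 15:54.
The coffee break ends at 15:54 + 75 min = 17:09.
That matches the stated 17:09, so the schedule is consistent.

Yes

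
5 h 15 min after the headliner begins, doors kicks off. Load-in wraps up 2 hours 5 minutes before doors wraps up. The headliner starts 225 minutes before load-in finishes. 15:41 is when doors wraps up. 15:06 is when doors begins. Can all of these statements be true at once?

Yes

Load-in ends at 15:41 − 125 min = 13:36.
The headliner starts at 13:36 − 225 min = 09:51.
Doors starts at 09:51 + 315 min = 15:06.
That matches the stated 15:06, so the schedule is consistent.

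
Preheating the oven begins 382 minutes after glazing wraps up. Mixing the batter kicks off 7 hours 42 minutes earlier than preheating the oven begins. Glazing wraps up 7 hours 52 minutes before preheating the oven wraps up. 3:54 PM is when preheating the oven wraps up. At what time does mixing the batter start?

Glazing ends at 3:54 PM − 472 min = 8:02 AM.
Preheating the oven starts at 8:02 AM + 382 min = 2:24 PM.
Mixing the batter starts at 2:24 PM − 462 min = 6:42 AM.

6:42 AM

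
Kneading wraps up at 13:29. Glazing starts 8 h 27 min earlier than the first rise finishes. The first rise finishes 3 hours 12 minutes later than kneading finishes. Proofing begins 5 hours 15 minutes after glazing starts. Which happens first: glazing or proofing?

glazing

The first rise ends at 13:29 + 192 min = 16:41.
Glazing starts at 16:41 − 507 min = 08:14.
Proofing starts at 08:14 + 315 min = 13:29.
Glazing starts at 08:14 and proofing starts at 13:29, so glazing is first.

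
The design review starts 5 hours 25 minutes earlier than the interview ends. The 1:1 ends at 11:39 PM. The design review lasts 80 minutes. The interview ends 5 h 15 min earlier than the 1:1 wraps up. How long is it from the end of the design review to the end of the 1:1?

560 minutes

The interview ends at 11:39 PM − 315 min = 6:24 PM.
The design review starts at 6:24 PM − 325 min = 12:59 PM.
The design review ends at 12:59 PM + 80 min = 2:19 PM.
From 2:19 PM to 11:39 PM is 560 minutes.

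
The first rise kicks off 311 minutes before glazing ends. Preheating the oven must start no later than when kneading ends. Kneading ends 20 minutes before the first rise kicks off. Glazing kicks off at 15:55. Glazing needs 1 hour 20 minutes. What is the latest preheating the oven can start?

Glazing ends at 15:55 + 80 min = 17:15.
The first rise starts at 17:15 − 311 min = 12:04.
Kneading ends at 12:04 − 20 min = 11:44.
Preheating the oven is bounded by kneading, so the latest it can start is 11:44.

11:44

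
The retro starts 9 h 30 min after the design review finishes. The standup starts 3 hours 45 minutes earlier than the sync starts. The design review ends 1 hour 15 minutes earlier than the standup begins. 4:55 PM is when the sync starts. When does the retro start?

The standup starts at 4:55 PM − 225 min = 1:10 PM.
The design review ends at 1:10 PM − 75 min = 11:55 AM.
The retro starts at 11:55 AM + 570 min = 9:25 PM.

9:25 PM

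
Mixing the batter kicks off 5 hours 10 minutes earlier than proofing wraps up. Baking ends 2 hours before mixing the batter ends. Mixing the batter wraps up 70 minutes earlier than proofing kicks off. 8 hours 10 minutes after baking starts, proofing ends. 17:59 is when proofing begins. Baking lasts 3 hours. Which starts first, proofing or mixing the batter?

Mixing the batter ends at 17:59 − 70 min = 16:49.
Baking ends at 16:49 − 120 min = 14:49.
Baking starts at 14:49 − 180 min = 11:49.
Proofing ends at 11:49 + 490 min = 19:59.
Mixing the batter starts at 19:59 − 310 min = 14:49.
Proofing starts at 17:59 and mixing the batter starts at 14:49, so mixing the batter is first.

mixing the batter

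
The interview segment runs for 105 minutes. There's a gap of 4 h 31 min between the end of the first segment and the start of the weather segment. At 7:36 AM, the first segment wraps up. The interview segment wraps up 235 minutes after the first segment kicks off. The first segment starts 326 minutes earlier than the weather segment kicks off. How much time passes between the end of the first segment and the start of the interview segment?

The weather segment starts at 7:36 AM + 271 min = 12:07 PM.
The first segment starts at 12:07 PM − 326 min = 6:41 AM.
The interview segment ends at 6:41 AM + 235 min = 10:36 AM.
The interview segment starts at 10:36 AM − 105 min = 8:51 AM.
From 7:36 AM to 8:51 AM is 1 hour 15 minutes.

1 hour 15 minutes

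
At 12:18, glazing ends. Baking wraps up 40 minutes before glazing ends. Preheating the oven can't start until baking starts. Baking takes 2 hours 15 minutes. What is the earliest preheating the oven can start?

09:23

Baking ends at 12:18 − 40 min = 11:38.
Baking starts at 11:38 − 135 min = 09:23.
Preheating the oven is bounded by baking, so the earliest it can start is 09:23.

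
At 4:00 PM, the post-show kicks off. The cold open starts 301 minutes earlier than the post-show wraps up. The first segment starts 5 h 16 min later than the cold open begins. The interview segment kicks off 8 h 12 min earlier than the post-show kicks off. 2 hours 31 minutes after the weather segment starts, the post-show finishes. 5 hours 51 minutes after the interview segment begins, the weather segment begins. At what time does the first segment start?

4:25 PM

The interview segment starts at 4:00 PM − 492 min = 7:48 AM.
The weather segment starts at 7:48 AM + 351 min = 1:39 PM.
The post-show ends at 1:39 PM + 151 min = 4:10 PM.
The cold open starts at 4:10 PM − 301 min = 11:09 AM.
The first segment starts at 11:09 AM + 316 min = 4:25 PM.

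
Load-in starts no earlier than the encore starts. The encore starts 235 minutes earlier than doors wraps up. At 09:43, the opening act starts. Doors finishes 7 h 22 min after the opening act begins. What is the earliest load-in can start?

13:10

Doors ends at 09:43 + 442 min = 17:05.
The encore starts at 17:05 − 235 min = 13:10.
Load-in is bounded by the encore, so the earliest it can start is 13:10.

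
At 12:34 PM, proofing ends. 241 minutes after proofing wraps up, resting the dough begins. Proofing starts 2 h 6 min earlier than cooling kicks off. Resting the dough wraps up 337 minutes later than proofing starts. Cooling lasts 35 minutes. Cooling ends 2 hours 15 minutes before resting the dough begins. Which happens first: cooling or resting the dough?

cooling

Resting the dough starts at 12:34 PM + 241 min = 4:35 PM.
Cooling ends at 4:35 PM − 135 min = 2:20 PM.
Cooling starts at 2:20 PM − 35 min = 1:45 PM.
Cooling starts at 1:45 PM and resting the dough starts at 4:35 PM, so cooling is first.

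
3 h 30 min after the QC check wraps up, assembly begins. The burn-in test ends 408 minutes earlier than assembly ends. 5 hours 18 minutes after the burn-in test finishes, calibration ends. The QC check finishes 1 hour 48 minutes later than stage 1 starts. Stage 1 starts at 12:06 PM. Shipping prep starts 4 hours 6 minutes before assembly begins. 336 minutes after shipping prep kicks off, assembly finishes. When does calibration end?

5:24 PM

The QC check ends at 12:06 PM + 108 min = 1:54 PM.
Assembly starts at 1:54 PM + 210 min = 5:24 PM.
Shipping prep starts at 5:24 PM − 246 min = 1:18 PM.
Assembly ends at 1:18 PM + 336 min = 6:54 PM.
The burn-in test ends at 6:54 PM − 408 min = 12:06 PM.
Calibration ends at 12:06 PM + 318 min = 5:24 PM.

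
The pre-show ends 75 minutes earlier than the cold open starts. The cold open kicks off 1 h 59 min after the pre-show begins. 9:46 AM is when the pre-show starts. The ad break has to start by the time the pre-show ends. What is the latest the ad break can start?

10:30 AM

The cold open starts at 9:46 AM + 119 min = 11:45 AM.
The pre-show ends at 11:45 AM − 75 min = 10:30 AM.
The ad break is bounded by the pre-show, so the latest it can start is 10:30 AM.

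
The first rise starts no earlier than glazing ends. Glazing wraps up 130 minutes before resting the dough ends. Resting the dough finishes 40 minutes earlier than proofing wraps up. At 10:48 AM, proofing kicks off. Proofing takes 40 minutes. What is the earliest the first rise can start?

8:38 AM

Proofing ends at 10:48 AM + 40 min = 11:28 AM.
Resting the dough ends at 11:28 AM − 40 min = 10:48 AM.
Glazing ends at 10:48 AM − 130 min = 8:38 AM.
The first rise is bounded by glazing, so the earliest it can start is 8:38 AM.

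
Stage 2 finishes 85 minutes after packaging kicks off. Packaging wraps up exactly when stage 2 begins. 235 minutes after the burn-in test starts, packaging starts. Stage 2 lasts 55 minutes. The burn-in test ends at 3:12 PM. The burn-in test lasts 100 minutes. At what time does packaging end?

5:57 PM

The burn-in test starts at 3:12 PM − 100 min = 1:32 PM.
Packaging starts at 1:32 PM + 235 min = 5:27 PM.
Stage 2 ends at 5:27 PM + 85 min = 6:52 PM.
Stage 2 starts at 6:52 PM − 55 min = 5:57 PM.
So packaging ends at 5:57 PM.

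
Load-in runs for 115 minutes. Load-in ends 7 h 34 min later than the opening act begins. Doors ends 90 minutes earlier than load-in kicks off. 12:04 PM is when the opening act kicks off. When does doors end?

4:13 PM

Load-in ends at 12:04 PM + 454 min = 7:38 PM.
Load-in starts at 7:38 PM − 115 min = 5:43 PM.
Doors ends at 5:43 PM − 90 min = 4:13 PM.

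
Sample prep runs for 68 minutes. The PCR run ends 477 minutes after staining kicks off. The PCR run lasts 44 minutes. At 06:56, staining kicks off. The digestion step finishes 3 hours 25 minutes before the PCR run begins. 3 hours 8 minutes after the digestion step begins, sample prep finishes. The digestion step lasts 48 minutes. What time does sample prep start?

11:56

The PCR run ends at 06:56 + 477 min = 14:53.
The PCR run starts at 14:53 − 44 min = 14:09.
The digestion step ends at 14:09 − 205 min = 10:44.
The digestion step starts at 10:44 − 48 min = 09:56.
Sample prep ends at 09:56 + 188 min = 13:04.
Sample prep starts at 13:04 − 68 min = 11:56.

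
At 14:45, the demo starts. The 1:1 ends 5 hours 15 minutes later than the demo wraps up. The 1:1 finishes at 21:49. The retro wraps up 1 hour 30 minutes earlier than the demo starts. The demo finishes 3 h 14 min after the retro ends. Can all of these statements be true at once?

No

The retro ends at 14:45 − 90 min = 13:15.
The demo ends at 13:15 + 194 min = 16:29.
The 1:1 ends at 16:29 + 315 min = 21:44.
But the 1:1 is also said to end at 21:49 — a 5-minute conflict.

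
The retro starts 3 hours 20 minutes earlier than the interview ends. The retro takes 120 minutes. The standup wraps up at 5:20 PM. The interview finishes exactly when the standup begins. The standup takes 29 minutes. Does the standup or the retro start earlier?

the retro

The standup starts at 5:20 PM − 29 min = 4:51 PM.
So the interview ends at 4:51 PM.
The retro starts at 4:51 PM − 200 min = 1:31 PM.
The standup starts at 4:51 PM and the retro starts at 1:31 PM, so the retro is first.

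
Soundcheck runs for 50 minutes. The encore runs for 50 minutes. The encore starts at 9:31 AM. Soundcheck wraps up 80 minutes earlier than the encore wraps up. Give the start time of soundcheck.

The encore ends at 9:31 AM + 50 min = 10:21 AM.
Soundcheck ends at 10:21 AM − 80 min = 9:01 AM.
Soundcheck starts at 9:01 AM − 50 min = 8:11 AM.

8:11 AM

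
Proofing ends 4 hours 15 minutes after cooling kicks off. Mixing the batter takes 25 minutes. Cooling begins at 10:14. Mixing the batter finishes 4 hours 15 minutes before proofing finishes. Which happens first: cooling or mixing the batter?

Proofing ends at 10:14 + 255 min = 14:29.
Mixing the batter ends at 14:29 − 255 min = 10:14.
Mixing the batter starts at 10:14 − 25 min = 09:49.
Cooling starts at 10:14 and mixing the batter starts at 09:49, so mixing the batter is first.

mixing the batter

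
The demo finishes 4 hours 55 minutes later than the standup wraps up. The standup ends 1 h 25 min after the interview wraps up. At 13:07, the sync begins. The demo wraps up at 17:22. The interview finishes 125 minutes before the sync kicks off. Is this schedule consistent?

The interview ends at 13:07 − 125 min = 11:02.
The standup ends at 11:02 + 85 min = 12:27.
The demo ends at 12:27 + 295 min = 17:22.
That matches the stated 17:22, so the schedule is consistent.

Yes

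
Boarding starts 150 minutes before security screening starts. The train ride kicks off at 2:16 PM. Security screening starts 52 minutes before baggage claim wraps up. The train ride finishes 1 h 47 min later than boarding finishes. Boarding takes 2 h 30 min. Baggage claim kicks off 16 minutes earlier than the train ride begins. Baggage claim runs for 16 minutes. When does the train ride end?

3:11 PM

Baggage claim starts at 2:16 PM − 16 min = 2:00 PM.
Baggage claim ends at 2:00 PM + 16 min = 2:16 PM.
Security screening starts at 2:16 PM − 52 min = 1:24 PM.
Boarding starts at 1:24 PM − 150 min = 10:54 AM.
Boarding ends at 10:54 AM + 150 min = 1:24 PM.
The train ride ends at 1:24 PM + 107 min = 3:11 PM.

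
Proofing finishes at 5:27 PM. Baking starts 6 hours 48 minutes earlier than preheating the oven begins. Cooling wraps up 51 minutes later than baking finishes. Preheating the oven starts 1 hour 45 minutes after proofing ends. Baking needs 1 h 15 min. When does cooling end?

2:30 PM

Preheating the oven starts at 5:27 PM + 105 min = 7:12 PM.
Baking starts at 7:12 PM − 408 min = 12:24 PM.
Baking ends at 12:24 PM + 75 min = 1:39 PM.
Cooling ends at 1:39 PM + 51 min = 2:30 PM.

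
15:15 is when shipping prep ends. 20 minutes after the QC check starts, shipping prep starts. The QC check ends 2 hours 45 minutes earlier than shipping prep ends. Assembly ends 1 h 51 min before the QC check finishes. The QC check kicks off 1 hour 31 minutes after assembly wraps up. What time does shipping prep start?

The QC check ends at 15:15 − 165 min = 12:30.
Assembly ends at 12:30 − 111 min = 10:39.
The QC check starts at 10:39 + 91 min = 12:10.
Shipping prep starts at 12:10 + 20 min = 12:30.

12:30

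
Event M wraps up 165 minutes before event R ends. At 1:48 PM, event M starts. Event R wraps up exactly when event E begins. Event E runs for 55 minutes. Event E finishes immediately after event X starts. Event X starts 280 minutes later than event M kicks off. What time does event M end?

Event X starts at 1:48 PM + 280 min = 6:28 PM.
So event E ends at 6:28 PM.
Event E starts at 6:28 PM − 55 min = 5:33 PM.
So event R ends at 5:33 PM.
Event M ends at 5:33 PM − 165 min = 2:48 PM.

2:48 PM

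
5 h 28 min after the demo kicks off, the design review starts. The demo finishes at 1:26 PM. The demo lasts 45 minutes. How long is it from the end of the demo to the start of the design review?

4 h 43 min

The demo starts at 1:26 PM − 45 min = 12:41 PM.
The design review starts at 12:41 PM + 328 min = 6:09 PM.
From 1:26 PM to 6:09 PM is 4 h 43 min.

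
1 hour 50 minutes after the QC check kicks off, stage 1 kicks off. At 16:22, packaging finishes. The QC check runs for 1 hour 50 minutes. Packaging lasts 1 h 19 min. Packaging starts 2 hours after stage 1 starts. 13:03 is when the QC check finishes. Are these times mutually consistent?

Yes

The QC check starts at 13:03 − 110 min = 11:13.
Stage 1 starts at 11:13 + 110 min = 13:03.
Packaging starts at 13:03 + 120 min = 15:03.
Packaging ends at 15:03 + 79 min = 16:22.
That matches the stated 16:22, so the schedule is consistent.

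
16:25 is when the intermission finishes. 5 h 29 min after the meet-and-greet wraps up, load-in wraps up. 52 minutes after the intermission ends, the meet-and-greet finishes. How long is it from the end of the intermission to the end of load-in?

6 hours 21 minutes

The meet-and-greet ends at 16:25 + 52 min = 17:17.
Load-in ends at 17:17 + 329 min = 22:46.
From 16:25 to 22:46 is 6 hours 21 minutes.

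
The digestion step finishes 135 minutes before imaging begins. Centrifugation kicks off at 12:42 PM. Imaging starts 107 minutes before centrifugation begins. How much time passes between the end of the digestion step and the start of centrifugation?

4 hours 2 minutes

Imaging starts at 12:42 PM − 107 min = 10:55 AM.
The digestion step ends at 10:55 AM − 135 min = 8:40 AM.
From 8:40 AM to 12:42 PM is 4 hours 2 minutes.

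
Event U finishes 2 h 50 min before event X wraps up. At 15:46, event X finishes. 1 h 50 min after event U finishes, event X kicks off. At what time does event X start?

14:46

Event U ends at 15:46 − 170 min = 12:56.
Event X starts at 12:56 + 110 min = 14:46.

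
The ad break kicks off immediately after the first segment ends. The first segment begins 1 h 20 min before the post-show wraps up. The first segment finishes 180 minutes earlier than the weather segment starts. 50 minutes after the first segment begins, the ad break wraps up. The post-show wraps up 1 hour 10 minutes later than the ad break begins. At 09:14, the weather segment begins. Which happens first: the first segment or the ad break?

the first segment

The first segment ends at 09:14 − 180 min = 06:14.
So the ad break starts at 06:14.
The post-show ends at 06:14 + 70 min = 07:24.
The first segment starts at 07:24 − 80 min = 06:04.
The first segment starts at 06:04 and the ad break starts at 06:14, so the first segment is first.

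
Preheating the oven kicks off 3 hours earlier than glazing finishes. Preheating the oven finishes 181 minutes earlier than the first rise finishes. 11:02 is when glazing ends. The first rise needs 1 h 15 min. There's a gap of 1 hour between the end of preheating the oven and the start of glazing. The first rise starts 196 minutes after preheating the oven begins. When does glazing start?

Preheating the oven starts at 11:02 − 180 min = 08:02.
The first rise starts at 08:02 + 196 min = 11:18.
The first rise ends at 11:18 + 75 min = 12:33.
Preheating the oven ends at 12:33 − 181 min = 09:32.
Glazing starts at 09:32 + 60 min = 10:32.

10:32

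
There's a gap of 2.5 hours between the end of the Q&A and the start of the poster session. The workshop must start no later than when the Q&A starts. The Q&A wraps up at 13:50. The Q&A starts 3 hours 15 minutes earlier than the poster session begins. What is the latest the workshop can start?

The poster session starts at 13:50 + 150 min = 16:20.
The Q&A starts at 16:20 − 195 min = 13:05.
The workshop is bounded by the Q&A, so the latest it can start is 13:05.

13:05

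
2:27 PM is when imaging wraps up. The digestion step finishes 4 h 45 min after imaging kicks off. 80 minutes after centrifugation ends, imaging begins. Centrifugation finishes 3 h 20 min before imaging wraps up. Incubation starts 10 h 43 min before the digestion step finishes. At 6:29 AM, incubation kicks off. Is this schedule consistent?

Centrifugation ends at 2:27 PM − 200 min = 11:07 AM.
Imaging starts at 11:07 AM + 80 min = 12:27 PM.
The digestion step ends at 12:27 PM + 285 min = 5:12 PM.
Incubation starts at 5:12 PM − 643 min = 6:29 AM.
That matches the stated 6:29 AM, so the schedule is consistent.

Yes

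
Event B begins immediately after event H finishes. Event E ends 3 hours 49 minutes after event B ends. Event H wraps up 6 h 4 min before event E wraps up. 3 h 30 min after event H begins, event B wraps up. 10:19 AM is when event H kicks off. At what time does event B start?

Event B ends at 10:19 AM + 210 min = 1:49 PM.
Event E ends at 1:49 PM + 229 min = 5:38 PM.
Event H ends at 5:38 PM − 364 min = 11:34 AM.
So event B starts at 11:34 AM.

11:34 AM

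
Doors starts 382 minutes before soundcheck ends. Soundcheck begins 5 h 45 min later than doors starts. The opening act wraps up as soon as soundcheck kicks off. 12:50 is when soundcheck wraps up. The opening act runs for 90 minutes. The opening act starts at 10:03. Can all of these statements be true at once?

No

Doors starts at 12:50 − 382 min = 06:28.
Soundcheck starts at 06:28 + 345 min = 12:13.
So the opening act ends at 12:13.
The opening act starts at 12:13 − 90 min = 10:43.
But the opening act is also said to start at 10:03 — a 40-minute conflict.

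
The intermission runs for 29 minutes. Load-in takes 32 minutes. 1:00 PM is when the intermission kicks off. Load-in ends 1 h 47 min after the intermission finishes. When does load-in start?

2:44 PM

The intermission ends at 1:00 PM + 29 min = 1:29 PM.
Load-in ends at 1:29 PM + 107 min = 3:16 PM.
Load-in starts at 3:16 PM − 32 min = 2:44 PM.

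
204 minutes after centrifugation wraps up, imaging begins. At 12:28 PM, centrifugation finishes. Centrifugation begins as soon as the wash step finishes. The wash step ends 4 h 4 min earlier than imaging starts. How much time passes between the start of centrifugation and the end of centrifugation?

Imaging starts at 12:28 PM + 204 min = 3:52 PM.
The wash step ends at 3:52 PM − 244 min = 11:48 AM.
So centrifugation starts at 11:48 AM.
From 11:48 AM to 12:28 PM is 40 minutes.

40 minutes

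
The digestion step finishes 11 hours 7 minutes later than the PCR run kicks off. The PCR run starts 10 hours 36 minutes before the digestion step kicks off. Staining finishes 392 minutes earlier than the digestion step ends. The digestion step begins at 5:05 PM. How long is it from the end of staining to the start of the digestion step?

The PCR run starts at 5:05 PM − 636 min = 6:29 AM.
The digestion step ends at 6:29 AM + 667 min = 5:36 PM.
Staining ends at 5:36 PM − 392 min = 11:04 AM.
From 11:04 AM to 5:05 PM is 6 h 1 min.

6 h 1 min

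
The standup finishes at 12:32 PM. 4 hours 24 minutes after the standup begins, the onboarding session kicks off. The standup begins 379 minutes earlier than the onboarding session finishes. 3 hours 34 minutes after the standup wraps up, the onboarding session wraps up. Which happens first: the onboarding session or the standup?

The onboarding session ends at 12:32 PM + 214 min = 4:06 PM.
The standup starts at 4:06 PM − 379 min = 9:47 AM.
The onboarding session starts at 9:47 AM + 264 min = 2:11 PM.
The onboarding session starts at 2:11 PM and the standup starts at 9:47 AM, so the standup is first.

the standup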